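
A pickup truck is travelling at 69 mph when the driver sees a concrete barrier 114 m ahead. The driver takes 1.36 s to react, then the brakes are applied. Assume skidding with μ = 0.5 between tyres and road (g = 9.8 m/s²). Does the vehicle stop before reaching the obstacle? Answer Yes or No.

No

69 mph × 0.44704 = 30.8458 m/s.
a = μg = 0.5 × 9.8 = 4.900 m/s².
Reaction distance = 30.8458 × 1.36 = 41.950 m.
Braking distance = v²/(2a) = 951.463 / 9.800 = 97.088 m.
Total stopping distance = 41.950 + 97.088 = 139.038 m, vs 114 m available — it cannot stop in time and overshoots by 139.038 − 114 = 25.038 m.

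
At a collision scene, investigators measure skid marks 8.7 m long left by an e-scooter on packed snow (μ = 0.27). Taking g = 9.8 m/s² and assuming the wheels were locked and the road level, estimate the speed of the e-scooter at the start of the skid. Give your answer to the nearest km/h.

Initial speed ≈ 24 km/h

Deceleration a = μg = 0.27 × 9.8 = 2.646 m/s².
v = √(2a·d) = √(2 × 2.646 × 8.7) = √46.040 = 6.7853 m/s.
= 6.7853 × 3.6 = 24.427 km/h.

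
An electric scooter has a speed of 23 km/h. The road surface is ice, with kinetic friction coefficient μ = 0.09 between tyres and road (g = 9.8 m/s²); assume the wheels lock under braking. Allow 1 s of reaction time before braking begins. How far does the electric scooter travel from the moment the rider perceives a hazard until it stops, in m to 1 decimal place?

23 km/h ÷ 3.6 = 6.3889 m/s.
a = μg = 0.09 × 9.8 = 0.882 m/s².
Reaction distance = v·t_r = 6.3889 × 1 = 6.389 m.
Braking distance = v²/(2a) = 6.3889² / (2 × 0.882) = 40.818 / 1.764 = 23.139 m.
Total = 6.389 + 23.139 = 29.528 m.

Total stopping distance ≈ 29.5 m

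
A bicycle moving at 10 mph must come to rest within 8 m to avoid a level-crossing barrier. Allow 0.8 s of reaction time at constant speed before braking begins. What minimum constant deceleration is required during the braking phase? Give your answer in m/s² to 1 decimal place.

Required deceleration ≈ 2.3 m/s²

10 mph × 0.44704 = 4.4704 m/s.
Distance covered during reaction = 4.4704 × 0.8 = 3.576 m.
Distance available for braking: 8 − 3.576 = 4.424 m.
v² = 2a·d ⇒ a = v²/(2d) = 4.4704² / (2 × 4.424) = 19.984 / 8.848 = 2.2586 m/s².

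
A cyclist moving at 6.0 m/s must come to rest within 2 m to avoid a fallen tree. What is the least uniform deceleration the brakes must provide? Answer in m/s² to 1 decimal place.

Required deceleration ≈ 9.0 m/s²

v² = 2a·d ⇒ a = v²/(2d) = 6.0000² / (2 × 2.000) = 36.000 / 4.000 = 9.0000 m/s².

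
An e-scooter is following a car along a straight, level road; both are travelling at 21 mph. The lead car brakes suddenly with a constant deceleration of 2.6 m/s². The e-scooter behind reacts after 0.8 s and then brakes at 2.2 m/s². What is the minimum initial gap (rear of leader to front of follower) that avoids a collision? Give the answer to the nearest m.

21 mph × 0.44704 = 9.3878 m/s.
Leader travels v²/(2a_L) = 88.131 / 5.200 = 16.948 m before stopping.
Follower covers v·t_r = 9.3878 × 0.8 = 7.510 m while reacting, then v²/(2a_F) = 88.131 / 4.400 = 20.030 m while braking, for a total of 7.510 + 20.030 = 27.540 m.
Since a_F ≤ a_L and the follower starts braking later, the follower is never slower than the leader, so the closest approach is when both have stopped.
Minimum gap = 27.540 − 16.948 = 10.592 m.

Minimum gap ≈ 11 m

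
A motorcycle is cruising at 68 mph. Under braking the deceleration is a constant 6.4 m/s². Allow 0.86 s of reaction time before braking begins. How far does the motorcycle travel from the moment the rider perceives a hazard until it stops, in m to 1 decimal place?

Total stopping distance ≈ 98.3 m

68 mph × 0.44704 = 30.3987 m/s.
Reaction distance = v·t_r = 30.3987 × 0.86 = 26.143 m.
Braking distance = v²/(2a) = 30.3987² / (2 × 6.400) = 924.081 / 12.800 = 72.194 m.
Total = 26.143 + 72.194 = 98.337 m.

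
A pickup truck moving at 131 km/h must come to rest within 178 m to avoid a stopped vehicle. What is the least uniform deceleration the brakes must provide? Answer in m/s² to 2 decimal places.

131 km/h ÷ 3.6 = 36.3889 m/s.
v² = 2a·d ⇒ a = v²/(2d) = 36.3889² / (2 × 178.000) = 1324.152 / 356.000 = 3.7195 m/s².

Required deceleration ≈ 3.72 m/s²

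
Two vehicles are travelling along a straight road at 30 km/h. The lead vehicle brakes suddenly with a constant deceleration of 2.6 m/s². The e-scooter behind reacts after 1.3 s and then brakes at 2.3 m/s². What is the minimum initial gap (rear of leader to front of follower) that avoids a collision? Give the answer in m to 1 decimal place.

30 km/h ÷ 3.6 = 8.3333 m/s.
Leader travels v²/(2a_L) = 69.444 / 5.200 = 13.355 m before stopping.
Follower covers v·t_r = 8.3333 × 1.3 = 10.833 m while reacting, then v²/(2a_F) = 69.444 / 4.600 = 15.097 m while braking, for a total of 10.833 + 15.097 = 25.930 m.
Since a_F ≤ a_L and the follower starts braking later, the follower is never slower than the leader, so the closest approach is when both have stopped.
Minimum gap = 25.930 − 13.355 = 12.575 m.

Minimum gap ≈ 12.6 m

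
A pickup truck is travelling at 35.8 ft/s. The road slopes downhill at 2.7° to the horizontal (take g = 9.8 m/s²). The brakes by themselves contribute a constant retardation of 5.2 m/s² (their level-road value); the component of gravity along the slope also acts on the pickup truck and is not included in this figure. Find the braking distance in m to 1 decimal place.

Braking distance ≈ 12.6 m

35.8 ft/s × 0.3048 = 10.9118 m/s.
Gravity along the downhill slope reduces the braking deceleration: a_eff = 5.200 − 9.8·sin 2.7° = 5.200 − 0.462 = 4.738 m/s².
Braking distance = v²/(2a) = 10.9118² / (2 × 4.738) = 119.067 / 9.476 = 12.565 m.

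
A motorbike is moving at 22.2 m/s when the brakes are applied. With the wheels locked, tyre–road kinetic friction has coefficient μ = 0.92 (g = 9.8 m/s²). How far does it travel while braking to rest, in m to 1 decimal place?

a = μg = 0.92 × 9.8 = 9.016 m/s².
Braking distance = v²/(2a) = 22.2000² / (2 × 9.016) = 492.840 / 18.032 = 27.331 m.

Braking distance ≈ 27.3 m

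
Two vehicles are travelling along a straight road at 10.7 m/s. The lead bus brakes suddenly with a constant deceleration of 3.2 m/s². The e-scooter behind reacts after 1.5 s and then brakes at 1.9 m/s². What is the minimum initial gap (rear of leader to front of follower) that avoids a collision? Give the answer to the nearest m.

Minimum gap ≈ 28 m

Leader travels v²/(2a_L) = 114.490 / 6.400 = 17.889 m before stopping.
Follower covers v·t_r = 10.7000 × 1.5 = 16.050 m while reacting, then v²/(2a_F) = 114.490 / 3.800 = 30.129 m while braking, for a total of 16.050 + 30.129 = 46.179 m.
Since a_F ≤ a_L and the follower starts braking later, the follower is never slower than the leader, so the closest approach is when both have stopped.
Minimum gap = 46.179 − 17.889 = 28.290 m.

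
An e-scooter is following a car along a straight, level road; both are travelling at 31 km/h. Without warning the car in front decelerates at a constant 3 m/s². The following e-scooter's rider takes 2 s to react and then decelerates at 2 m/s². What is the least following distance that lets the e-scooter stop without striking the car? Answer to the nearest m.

Minimum gap ≈ 23 m

31 km/h ÷ 3.6 = 8.6111 m/s.
Leader travels v²/(2a_L) = 74.151 / 6.000 = 12.358 m before stopping.
Follower covers v·t_r = 8.6111 × 2 = 17.222 m while reacting, then v²/(2a_F) = 74.151 / 4.000 = 18.538 m while braking, for a total of 17.222 + 18.538 = 35.760 m.
Since a_F ≤ a_L and the follower starts braking later, the follower is never slower than the leader, so the closest approach is when both have stopped.
Minimum gap = 35.760 − 12.358 = 23.402 m.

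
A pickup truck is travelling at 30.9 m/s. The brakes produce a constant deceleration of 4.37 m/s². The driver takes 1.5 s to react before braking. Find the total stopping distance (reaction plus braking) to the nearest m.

Total stopping distance ≈ 156 m

Reaction distance = v·t_r = 30.9000 × 1.5 = 46.350 m.
Braking distance = v²/(2a) = 30.9000² / (2 × 4.370) = 954.810 / 8.740 = 109.246 m.
Total = 46.350 + 109.246 = 155.596 m.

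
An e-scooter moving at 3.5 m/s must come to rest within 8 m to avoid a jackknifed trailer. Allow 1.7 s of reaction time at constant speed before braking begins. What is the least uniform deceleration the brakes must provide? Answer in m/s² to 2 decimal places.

Required deceleration ≈ 2.99 m/s²

Distance covered during reaction = 3.5000 × 1.7 = 5.950 m.
Distance available for braking: 8 − 5.950 = 2.050 m.
v² = 2a·d ⇒ a = v²/(2d) = 3.5000² / (2 × 2.050) = 12.250 / 4.100 = 2.9878 m/s².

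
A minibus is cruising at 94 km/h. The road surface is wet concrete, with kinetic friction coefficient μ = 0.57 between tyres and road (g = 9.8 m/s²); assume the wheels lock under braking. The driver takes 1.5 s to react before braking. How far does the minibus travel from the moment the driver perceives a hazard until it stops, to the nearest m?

Total stopping distance ≈ 100 m

94 km/h ÷ 3.6 = 26.1111 m/s.
a = μg = 0.57 × 9.8 = 5.586 m/s².
Reaction distance = v·t_r = 26.1111 × 1.5 = 39.167 m.
Braking distance = v²/(2a) = 26.1111² / (2 × 5.586) = 681.790 / 11.172 = 61.027 m.
Total = 39.167 + 61.027 = 100.194 m.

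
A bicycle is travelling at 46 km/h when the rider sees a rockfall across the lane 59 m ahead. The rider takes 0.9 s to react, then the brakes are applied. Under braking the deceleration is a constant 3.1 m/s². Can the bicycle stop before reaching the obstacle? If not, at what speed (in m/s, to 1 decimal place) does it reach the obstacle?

46 km/h ÷ 3.6 = 12.7778 m/s.
Reaction distance = 12.7778 × 0.9 = 11.500 m.
Braking distance = v²/(2a) = 163.272 / 6.200 = 26.334 m.
Total stopping distance = 11.500 + 26.334 = 37.834 m, vs 59 m available — it stops with 59 − 37.834 = 21.166 m to spare.

Yes — it stops about 21.2 m short of the obstacle, so it never reaches it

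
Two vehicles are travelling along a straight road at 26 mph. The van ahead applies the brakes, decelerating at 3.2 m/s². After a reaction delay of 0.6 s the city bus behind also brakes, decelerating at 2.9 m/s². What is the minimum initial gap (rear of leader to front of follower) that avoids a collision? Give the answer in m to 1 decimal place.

Minimum gap ≈ 9.2 m

26 mph × 0.44704 = 11.6230 m/s.
Leader travels v²/(2a_L) = 135.094 / 6.400 = 21.108 m before stopping.
Follower covers v·t_r = 11.6230 × 0.6 = 6.974 m while reacting, then v²/(2a_F) = 135.094 / 5.800 = 23.292 m while braking, for a total of 6.974 + 23.292 = 30.266 m.
Since a_F ≤ a_L and the follower starts braking later, the follower is never slower than the leader, so the closest approach is when both have stopped.
Minimum gap = 30.266 − 21.108 = 9.158 m.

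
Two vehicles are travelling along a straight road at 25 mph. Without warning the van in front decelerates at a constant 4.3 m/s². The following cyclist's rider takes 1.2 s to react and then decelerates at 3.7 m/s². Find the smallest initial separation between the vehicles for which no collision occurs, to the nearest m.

25 mph × 0.44704 = 11.1760 m/s.
Leader travels v²/(2a_L) = 124.903 / 8.600 = 14.524 m before stopping.
Follower covers v·t_r = 11.1760 × 1.2 = 13.411 m while reacting, then v²/(2a_F) = 124.903 / 7.400 = 16.879 m while braking, for a total of 13.411 + 16.879 = 30.290 m.
Since a_F ≤ a_L and the follower starts braking later, the follower is never slower than the leader, so the closest approach is when both have stopped.
Minimum gap = 30.290 − 14.524 = 15.766 m.

Minimum gap ≈ 16 m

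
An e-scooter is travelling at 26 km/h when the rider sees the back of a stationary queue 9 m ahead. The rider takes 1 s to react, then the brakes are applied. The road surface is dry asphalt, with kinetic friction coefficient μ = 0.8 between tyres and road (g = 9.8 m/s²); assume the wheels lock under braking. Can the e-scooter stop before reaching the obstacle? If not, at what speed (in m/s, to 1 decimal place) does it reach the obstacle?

No — it strikes the obstacle at 4.9 m/s

26 km/h ÷ 3.6 = 7.2222 m/s.
a = μg = 0.8 × 9.8 = 7.840 m/s².
Reaction distance = 7.2222 × 1 = 7.222 m.
Braking distance needed to stop: v²/(2a) = 52.160 / 15.680 = 3.327 m, so total needed = 7.222 + 3.327 = 10.549 m > 9 m — it cannot stop.
Distance remaining when braking begins: 9 − 7.222 = 1.778 m.
v² = v₀² − 2a·d = 52.160 − 2 × 7.840 × 1.778 = 24.281 m²/s².
v = √24.281 = 4.928 m/s.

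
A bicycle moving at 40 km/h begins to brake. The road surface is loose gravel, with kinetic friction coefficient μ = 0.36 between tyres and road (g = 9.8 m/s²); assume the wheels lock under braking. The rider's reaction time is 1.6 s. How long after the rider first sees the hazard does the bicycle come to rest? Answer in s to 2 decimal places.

40 km/h ÷ 3.6 = 11.1111 m/s.
a = μg = 0.36 × 9.8 = 3.528 m/s².
Braking time = v/a = 11.1111 / 3.528 = 3.149 s.
Total = 1.6 + 3.149 = 4.749 s.

Total time ≈ 4.75 s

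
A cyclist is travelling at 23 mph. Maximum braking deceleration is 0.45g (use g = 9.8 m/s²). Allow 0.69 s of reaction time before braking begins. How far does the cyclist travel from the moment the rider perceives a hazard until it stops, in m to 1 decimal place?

23 mph × 0.44704 = 10.2819 m/s.
a = 0.45 × 9.8 = 4.410 m/s².
Reaction distance = v·t_r = 10.2819 × 0.69 = 7.095 m.
Braking distance = v²/(2a) = 10.2819² / (2 × 4.410) = 105.717 / 8.820 = 11.986 m.
Total = 7.095 + 11.986 = 19.081 m.

Total stopping distance ≈ 19.1 m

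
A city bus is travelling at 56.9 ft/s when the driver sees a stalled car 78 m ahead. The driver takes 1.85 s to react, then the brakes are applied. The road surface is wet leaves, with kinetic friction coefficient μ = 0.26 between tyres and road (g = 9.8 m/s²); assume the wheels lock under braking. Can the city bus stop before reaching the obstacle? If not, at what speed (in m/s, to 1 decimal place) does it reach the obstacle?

No — it strikes the obstacle at 8.2 m/s

56.9 ft/s × 0.3048 = 17.3431 m/s.
a = μg = 0.26 × 9.8 = 2.548 m/s².
Reaction distance = 17.3431 × 1.85 = 32.085 m.
Braking distance needed to stop: v²/(2a) = 300.783 / 5.096 = 59.023 m, so total needed = 32.085 + 59.023 = 91.108 m > 78 m — it cannot stop.
Distance remaining when braking begins: 78 − 32.085 = 45.915 m.
v² = v₀² − 2a·d = 300.783 − 2 × 2.548 × 45.915 = 66.800 m²/s².
v = √66.800 = 8.173 m/s.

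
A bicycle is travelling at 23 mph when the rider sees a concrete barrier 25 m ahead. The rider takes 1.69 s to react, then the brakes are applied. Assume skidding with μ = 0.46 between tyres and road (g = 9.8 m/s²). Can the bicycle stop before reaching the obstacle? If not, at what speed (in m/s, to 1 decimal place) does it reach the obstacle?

No — it strikes the obstacle at 6.1 m/s

23 mph × 0.44704 = 10.2819 m/s.
a = μg = 0.46 × 9.8 = 4.508 m/s².
Reaction distance = 10.2819 × 1.69 = 17.376 m.
Braking distance needed to stop: v²/(2a) = 105.717 / 9.016 = 11.725 m, so total needed = 17.376 + 11.725 = 29.101 m > 25 m — it cannot stop.
Distance remaining when braking begins: 25 − 17.376 = 7.624 m.
v² = v₀² − 2a·d = 105.717 − 2 × 4.508 × 7.624 = 36.979 m²/s².
v = √36.979 = 6.081 m/s.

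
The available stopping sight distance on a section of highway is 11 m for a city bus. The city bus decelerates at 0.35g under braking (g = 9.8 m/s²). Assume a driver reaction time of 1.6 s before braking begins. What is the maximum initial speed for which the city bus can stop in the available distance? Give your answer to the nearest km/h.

Maximum speed ≈ 17 km/h

a = 0.35 × 9.8 = 3.430 m/s².
Stopping distance: v·t_r + v²/(2a) = 11 with t_r = 1.6 s and a = 3.430 m/s².
So v² + 10.976 v − 75.46 = 0.
Positive root: v = −a·t_r + √((a·t_r)² + 2a·d) = −5.488 + √(30.118 + 75.46) = 4.7871 m/s.
4.7871 m/s × 3.6 = 17.234 km/h.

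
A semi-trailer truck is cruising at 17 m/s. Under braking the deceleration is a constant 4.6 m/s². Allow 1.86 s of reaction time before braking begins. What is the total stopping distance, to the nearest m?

Reaction distance = v·t_r = 17.0000 × 1.86 = 31.620 m.
Braking distance = v²/(2a) = 17.0000² / (2 × 4.600) = 289.000 / 9.200 = 31.413 m.
Total = 31.620 + 31.413 = 63.033 m.

Total stopping distance ≈ 63 m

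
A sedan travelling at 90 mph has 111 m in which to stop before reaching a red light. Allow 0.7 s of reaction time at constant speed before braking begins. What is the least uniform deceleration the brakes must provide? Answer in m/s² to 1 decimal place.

Required deceleration ≈ 9.8 m/s²

90 mph × 0.44704 = 40.2336 m/s.
Distance covered during reaction = 40.2336 × 0.7 = 28.164 m.
Distance available for braking: 111 − 28.164 = 82.836 m.
v² = 2a·d ⇒ a = v²/(2d) = 40.2336² / (2 × 82.836) = 1618.743 / 165.672 = 9.7708 m/s².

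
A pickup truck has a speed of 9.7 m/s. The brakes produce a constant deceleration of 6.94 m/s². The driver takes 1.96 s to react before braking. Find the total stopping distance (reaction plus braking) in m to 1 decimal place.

Total stopping distance ≈ 25.8 m

Reaction distance = v·t_r = 9.7000 × 1.96 = 19.012 m.
Braking distance = v²/(2a) = 9.7000² / (2 × 6.940) = 94.090 / 13.880 = 6.779 m.
Total = 19.012 + 6.779 = 25.791 m.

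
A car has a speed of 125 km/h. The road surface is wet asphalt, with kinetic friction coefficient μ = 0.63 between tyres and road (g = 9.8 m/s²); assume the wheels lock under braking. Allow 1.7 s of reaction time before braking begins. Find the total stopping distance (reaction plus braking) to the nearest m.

125 km/h ÷ 3.6 = 34.7222 m/s.
a = μg = 0.63 × 9.8 = 6.174 m/s².
Reaction distance = v·t_r = 34.7222 × 1.7 = 59.028 m.
Braking distance = v²/(2a) = 34.7222² / (2 × 6.174) = 1205.631 / 12.348 = 97.638 m.
Total = 59.028 + 97.638 = 156.666 m.

Total stopping distance ≈ 157 m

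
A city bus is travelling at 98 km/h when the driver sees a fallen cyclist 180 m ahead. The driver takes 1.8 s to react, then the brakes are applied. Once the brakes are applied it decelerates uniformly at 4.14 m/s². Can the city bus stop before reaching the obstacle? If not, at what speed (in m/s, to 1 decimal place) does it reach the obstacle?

Yes — it stops about 41.5 m short of the obstacle, so it never reaches it

98 km/h ÷ 3.6 = 27.2222 m/s.
Reaction distance = 27.2222 × 1.8 = 49.000 m.
Braking distance = v²/(2a) = 741.048 / 8.280 = 89.499 m.
Total stopping distance = 49.000 + 89.499 = 138.499 m, vs 180 m available — it stops with 180 − 138.499 = 41.501 m to spare.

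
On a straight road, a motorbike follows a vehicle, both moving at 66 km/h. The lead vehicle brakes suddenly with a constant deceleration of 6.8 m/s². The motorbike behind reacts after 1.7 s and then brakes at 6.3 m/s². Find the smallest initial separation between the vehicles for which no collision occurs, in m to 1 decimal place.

66 km/h ÷ 3.6 = 18.3333 m/s.
Leader travels v²/(2a_L) = 336.110 / 13.600 = 24.714 m before stopping.
Follower covers v·t_r = 18.3333 × 1.7 = 31.167 m while reacting, then v²/(2a_F) = 336.110 / 12.600 = 26.675 m while braking, for a total of 31.167 + 26.675 = 57.842 m.
Since a_F ≤ a_L and the follower starts braking later, the follower is never slower than the leader, so the closest approach is when both have stopped.
Minimum gap = 57.842 − 24.714 = 33.128 m.

Minimum gap ≈ 33.1 m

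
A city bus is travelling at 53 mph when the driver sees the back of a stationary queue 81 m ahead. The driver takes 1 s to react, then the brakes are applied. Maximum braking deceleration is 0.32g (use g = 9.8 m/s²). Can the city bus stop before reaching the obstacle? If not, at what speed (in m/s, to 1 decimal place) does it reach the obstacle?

No — it strikes the obstacle at 14.2 m/s

53 mph × 0.44704 = 23.6931 m/s.
a = 0.32 × 9.8 = 3.136 m/s².
Reaction distance = 23.6931 × 1 = 23.693 m.
Braking distance needed to stop: v²/(2a) = 561.363 / 6.272 = 89.503 m, so total needed = 23.693 + 89.503 = 113.196 m > 81 m — it cannot stop.
Distance remaining when braking begins: 81 − 23.693 = 57.307 m.
v² = v₀² − 2a·d = 561.363 − 2 × 3.136 × 57.307 = 201.933 m²/s².
v = √201.933 = 14.210 m/s.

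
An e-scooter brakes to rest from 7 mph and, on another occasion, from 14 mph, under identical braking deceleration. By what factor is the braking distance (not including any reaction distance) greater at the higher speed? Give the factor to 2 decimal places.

Factor ≈ 4.00

Braking distance d = v²/(2a), so with a fixed, d ∝ v².
Factor = (14/7)² = 2.0000² = 4.0000.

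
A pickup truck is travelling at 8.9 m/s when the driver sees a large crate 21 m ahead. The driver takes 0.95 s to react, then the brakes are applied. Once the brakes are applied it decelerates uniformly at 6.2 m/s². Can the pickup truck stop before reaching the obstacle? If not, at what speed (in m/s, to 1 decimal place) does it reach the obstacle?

Yes — it stops about 6.2 m short of the obstacle, so it never reaches it

Reaction distance = 8.9000 × 0.95 = 8.455 m.
Braking distance = v²/(2a) = 79.210 / 12.400 = 6.388 m.
Total stopping distance = 8.455 + 6.388 = 14.843 m, vs 21 m available — it stops with 21 − 14.843 = 6.157 m to spare.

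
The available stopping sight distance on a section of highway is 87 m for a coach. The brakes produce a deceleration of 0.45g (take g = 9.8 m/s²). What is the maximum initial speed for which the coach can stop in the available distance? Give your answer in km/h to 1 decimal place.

Maximum speed ≈ 99.7 km/h

a = 0.45 × 9.8 = 4.410 m/s².
v²/(2a) = d ⇒ v = √(2 × 4.410 × 87) = √767.34 = 27.7009 m/s.
27.7009 m/s × 3.6 = 99.723 km/h.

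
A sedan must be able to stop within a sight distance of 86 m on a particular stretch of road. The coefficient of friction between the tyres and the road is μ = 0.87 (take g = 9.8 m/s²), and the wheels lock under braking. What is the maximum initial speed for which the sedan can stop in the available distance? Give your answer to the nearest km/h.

a = μg = 0.87 × 9.8 = 8.526 m/s².
v²/(2a) = d ⇒ v = √(2 × 8.526 × 86) = √1466.47 = 38.2945 m/s.
38.2945 m/s × 3.6 = 137.860 km/h.

Maximum speed ≈ 138 km/h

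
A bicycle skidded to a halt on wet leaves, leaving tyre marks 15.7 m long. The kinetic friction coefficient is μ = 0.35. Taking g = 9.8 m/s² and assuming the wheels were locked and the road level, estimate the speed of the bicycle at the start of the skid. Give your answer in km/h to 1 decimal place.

Deceleration a = μg = 0.35 × 9.8 = 3.430 m/s².
v = √(2a·d) = √(2 × 3.430 × 15.7) = √107.702 = 10.3780 m/s.
= 10.3780 × 3.6 = 37.361 km/h.

Initial speed ≈ 37.4 km/h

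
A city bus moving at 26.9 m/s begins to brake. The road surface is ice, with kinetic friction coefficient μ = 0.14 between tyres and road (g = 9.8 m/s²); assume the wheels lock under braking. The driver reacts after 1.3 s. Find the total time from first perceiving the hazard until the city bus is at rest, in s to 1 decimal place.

a = μg = 0.14 × 9.8 = 1.372 m/s².
Braking time = v/a = 26.9000 / 1.372 = 19.606 s.
Total = 1.3 + 19.606 = 20.906 s.

Total time ≈ 20.9 s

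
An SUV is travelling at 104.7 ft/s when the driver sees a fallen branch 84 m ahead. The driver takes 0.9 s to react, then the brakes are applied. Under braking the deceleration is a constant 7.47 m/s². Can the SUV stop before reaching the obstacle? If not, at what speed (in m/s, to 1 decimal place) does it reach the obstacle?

104.7 ft/s × 0.3048 = 31.9126 m/s.
Reaction distance = 31.9126 × 0.9 = 28.721 m.
Braking distance needed to stop: v²/(2a) = 1018.414 / 14.940 = 68.167 m, so total needed = 28.721 + 68.167 = 96.888 m > 84 m — it cannot stop.
Distance remaining when braking begins: 84 − 28.721 = 55.279 m.
v² = v₀² − 2a·d = 1018.414 − 2 × 7.470 × 55.279 = 192.546 m²/s².
v = √192.546 = 13.876 m/s.

No — it strikes the obstacle at 13.9 m/s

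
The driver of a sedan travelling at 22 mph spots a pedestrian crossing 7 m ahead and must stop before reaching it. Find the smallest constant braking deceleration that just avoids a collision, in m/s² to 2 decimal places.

22 mph × 0.44704 = 9.8349 m/s.
v² = 2a·d ⇒ a = v²/(2d) = 9.8349² / (2 × 7.000) = 96.725 / 14.000 = 6.9089 m/s².

Required deceleration ≈ 6.91 m/s²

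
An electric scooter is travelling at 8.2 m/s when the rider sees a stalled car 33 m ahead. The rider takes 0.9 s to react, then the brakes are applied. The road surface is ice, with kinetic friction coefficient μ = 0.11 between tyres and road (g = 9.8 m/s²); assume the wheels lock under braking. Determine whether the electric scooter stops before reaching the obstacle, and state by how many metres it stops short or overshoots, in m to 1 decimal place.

a = μg = 0.11 × 9.8 = 1.078 m/s².
Reaction distance = 8.2000 × 0.9 = 7.380 m.
Braking distance = v²/(2a) = 67.240 / 2.156 = 31.187 m.
Total stopping distance = 7.380 + 31.187 = 38.567 m, vs 33 m available — it cannot stop in time and overshoots by 38.567 − 33 = 5.567 m.

No — it overshoots by 5.6 m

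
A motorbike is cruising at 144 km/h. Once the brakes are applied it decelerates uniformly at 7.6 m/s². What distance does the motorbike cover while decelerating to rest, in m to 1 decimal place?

144 km/h ÷ 3.6 = 40.0000 m/s.
Braking distance = v²/(2a) = 40.0000² / (2 × 7.600) = 1600.000 / 15.200 = 105.263 m.

Braking distance ≈ 105.3 m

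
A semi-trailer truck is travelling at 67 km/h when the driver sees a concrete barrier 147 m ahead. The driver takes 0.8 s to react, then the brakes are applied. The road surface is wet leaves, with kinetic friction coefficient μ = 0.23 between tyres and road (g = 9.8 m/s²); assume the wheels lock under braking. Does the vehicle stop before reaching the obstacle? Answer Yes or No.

67 km/h ÷ 3.6 = 18.6111 m/s.
a = μg = 0.23 × 9.8 = 2.254 m/s².
Reaction distance = 18.6111 × 0.8 = 14.889 m.
Braking distance = v²/(2a) = 346.373 / 4.508 = 76.835 m.
Total stopping distance = 14.889 + 76.835 = 91.724 m, vs 147 m available — it stops with 147 − 91.724 = 55.276 m to spare.

Yes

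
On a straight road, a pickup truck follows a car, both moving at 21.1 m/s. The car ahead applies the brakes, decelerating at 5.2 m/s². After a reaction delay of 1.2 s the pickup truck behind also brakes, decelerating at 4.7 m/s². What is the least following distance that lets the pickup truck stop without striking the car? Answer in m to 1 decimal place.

Minimum gap ≈ 29.9 m

Leader travels v²/(2a_L) = 445.210 / 10.400 = 42.809 m before stopping.
Follower covers v·t_r = 21.1000 × 1.2 = 25.320 m while reacting, then v²/(2a_F) = 445.210 / 9.400 = 47.363 m while braking, for a total of 25.320 + 47.363 = 72.683 m.
Since a_F ≤ a_L and the follower starts braking later, the follower is never slower than the leader, so the closest approach is when both have stopped.
Minimum gap = 72.683 − 42.809 = 29.874 m.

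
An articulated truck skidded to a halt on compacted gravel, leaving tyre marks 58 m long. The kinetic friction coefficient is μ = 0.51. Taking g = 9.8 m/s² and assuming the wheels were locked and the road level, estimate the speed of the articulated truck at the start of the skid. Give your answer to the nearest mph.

Initial speed ≈ 54 mph

Deceleration a = μg = 0.51 × 9.8 = 4.998 m/s².
v = √(2a·d) = √(2 × 4.998 × 58) = √579.768 = 24.0784 m/s.
= 24.0784 ÷ 0.44704 = 53.862 mph.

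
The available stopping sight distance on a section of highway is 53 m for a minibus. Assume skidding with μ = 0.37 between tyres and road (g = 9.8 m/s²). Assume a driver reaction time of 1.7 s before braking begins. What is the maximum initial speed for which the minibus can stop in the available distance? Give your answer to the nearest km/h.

a = μg = 0.37 × 9.8 = 3.626 m/s².
Stopping distance: v·t_r + v²/(2a) = 53 with t_r = 1.7 s and a = 3.626 m/s².
So v² + 12.328 v − 384.36 = 0.
Positive root: v = −a·t_r + √((a·t_r)² + 2a·d) = −6.164 + √(37.995 + 384.36) = 14.3873 m/s.
14.3873 m/s × 3.6 = 51.794 km/h.

Maximum speed ≈ 52 km/h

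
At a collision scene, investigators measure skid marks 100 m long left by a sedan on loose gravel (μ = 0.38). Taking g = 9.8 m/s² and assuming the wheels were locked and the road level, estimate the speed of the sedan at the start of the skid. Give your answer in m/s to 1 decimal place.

Deceleration a = μg = 0.38 × 9.8 = 3.724 m/s².
v = √(2a·d) = √(2 × 3.724 × 100) = √744.800 = 27.2910 m/s.

Initial speed ≈ 27.3 m/s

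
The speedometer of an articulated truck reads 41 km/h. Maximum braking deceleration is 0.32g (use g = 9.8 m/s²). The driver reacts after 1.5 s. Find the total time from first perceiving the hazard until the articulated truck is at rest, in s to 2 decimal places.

Total time ≈ 5.13 s

41 km/h ÷ 3.6 = 11.3889 m/s.
a = 0.32 × 9.8 = 3.136 m/s².
Braking time = v/a = 11.3889 / 3.136 = 3.632 s.
Total = 1.5 + 3.632 = 5.132 s.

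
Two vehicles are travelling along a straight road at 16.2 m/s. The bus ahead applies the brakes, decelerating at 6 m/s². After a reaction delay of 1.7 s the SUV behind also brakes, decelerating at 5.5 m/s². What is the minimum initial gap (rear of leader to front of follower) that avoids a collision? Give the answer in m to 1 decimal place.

Minimum gap ≈ 29.5 m

Leader travels v²/(2a_L) = 262.440 / 12.000 = 21.870 m before stopping.
Follower covers v·t_r = 16.2000 × 1.7 = 27.540 m while reacting, then v²/(2a_F) = 262.440 / 11.000 = 23.858 m while braking, for a total of 27.540 + 23.858 = 51.398 m.
Since a_F ≤ a_L and the follower starts braking later, the follower is never slower than the leader, so the closest approach is when both have stopped.
Minimum gap = 51.398 − 21.870 = 29.528 m.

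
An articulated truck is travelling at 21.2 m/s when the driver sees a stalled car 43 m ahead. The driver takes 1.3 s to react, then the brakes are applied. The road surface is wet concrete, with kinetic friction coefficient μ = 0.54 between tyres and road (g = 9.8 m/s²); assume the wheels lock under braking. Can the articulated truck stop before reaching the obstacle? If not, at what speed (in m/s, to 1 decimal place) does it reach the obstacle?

a = μg = 0.54 × 9.8 = 5.292 m/s².
Reaction distance = 21.2000 × 1.3 = 27.560 m.
Braking distance needed to stop: v²/(2a) = 449.440 / 10.584 = 42.464 m, so total needed = 27.560 + 42.464 = 70.024 m > 43 m — it cannot stop.
Distance remaining when braking begins: 43 − 27.560 = 15.440 m.
v² = v₀² − 2a·d = 449.440 − 2 × 5.292 × 15.440 = 286.023 m²/s².
v = √286.023 = 16.912 m/s.

No — it strikes the obstacle at 16.9 m/s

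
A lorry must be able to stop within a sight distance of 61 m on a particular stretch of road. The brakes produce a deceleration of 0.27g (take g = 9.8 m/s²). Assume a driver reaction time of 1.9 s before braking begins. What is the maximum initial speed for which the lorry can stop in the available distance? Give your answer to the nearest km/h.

Maximum speed ≈ 49 km/h

a = 0.27 × 9.8 = 2.646 m/s².
Stopping distance: v·t_r + v²/(2a) = 61 with t_r = 1.9 s and a = 2.646 m/s².
So v² + 10.055 v − 322.81 = 0.
Positive root: v = −a·t_r + √((a·t_r)² + 2a·d) = −5.027 + √(25.271 + 322.81) = 13.6299 m/s.
13.6299 m/s × 3.6 = 49.068 km/h.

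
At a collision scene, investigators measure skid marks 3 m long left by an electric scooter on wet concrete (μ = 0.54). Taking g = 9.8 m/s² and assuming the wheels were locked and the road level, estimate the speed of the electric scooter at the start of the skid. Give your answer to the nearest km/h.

Initial speed ≈ 20 km/h

Deceleration a = μg = 0.54 × 9.8 = 5.292 m/s².
v = √(2a·d) = √(2 × 5.292 × 3) = √31.752 = 5.6349 m/s.
= 5.6349 × 3.6 = 20.286 km/h.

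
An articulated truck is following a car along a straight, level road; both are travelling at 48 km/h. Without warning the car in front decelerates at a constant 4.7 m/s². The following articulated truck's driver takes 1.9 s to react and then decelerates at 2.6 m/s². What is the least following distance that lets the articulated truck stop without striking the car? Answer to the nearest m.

48 km/h ÷ 3.6 = 13.3333 m/s.
Leader travels v²/(2a_L) = 177.777 / 9.400 = 18.912 m before stopping.
Follower covers v·t_r = 13.3333 × 1.9 = 25.333 m while reacting, then v²/(2a_F) = 177.777 / 5.200 = 34.188 m while braking, for a total of 25.333 + 34.188 = 59.521 m.
Since a_F ≤ a_L and the follower starts braking later, the follower is never slower than the leader, so the closest approach is when both have stopped.
Minimum gap = 59.521 − 18.912 = 40.609 m.

Minimum gap ≈ 41 m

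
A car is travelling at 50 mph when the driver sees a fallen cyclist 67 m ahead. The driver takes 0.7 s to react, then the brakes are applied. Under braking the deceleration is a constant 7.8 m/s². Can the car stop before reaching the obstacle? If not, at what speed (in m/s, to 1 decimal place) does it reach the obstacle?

Yes — it stops about 19.3 m short of the obstacle, so it never reaches it

50 mph × 0.44704 = 22.3520 m/s.
Reaction distance = 22.3520 × 0.7 = 15.646 m.
Braking distance = v²/(2a) = 499.612 / 15.600 = 32.026 m.
Total stopping distance = 15.646 + 32.026 = 47.672 m, vs 67 m available — it stops with 67 − 47.672 = 19.328 m to spare.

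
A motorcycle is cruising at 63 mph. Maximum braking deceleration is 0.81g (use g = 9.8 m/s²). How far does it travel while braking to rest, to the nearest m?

Braking distance ≈ 50 m

63 mph × 0.44704 = 28.1635 m/s.
a = 0.81 × 9.8 = 7.938 m/s².
Braking distance = v²/(2a) = 28.1635² / (2 × 7.938) = 793.183 / 15.876 = 49.961 m.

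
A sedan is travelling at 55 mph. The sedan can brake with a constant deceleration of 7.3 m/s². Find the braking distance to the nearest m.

55 mph × 0.44704 = 24.5872 m/s.
Braking distance = v²/(2a) = 24.5872² / (2 × 7.300) = 604.530 / 14.600 = 41.406 m.

Braking distance ≈ 41 m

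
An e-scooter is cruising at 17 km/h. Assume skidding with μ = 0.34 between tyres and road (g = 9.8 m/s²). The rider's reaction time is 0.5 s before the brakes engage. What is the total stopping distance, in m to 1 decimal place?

17 km/h ÷ 3.6 = 4.7222 m/s.
a = μg = 0.34 × 9.8 = 3.332 m/s².
Reaction distance = v·t_r = 4.7222 × 0.5 = 2.361 m.
Braking distance = v²/(2a) = 4.7222² / (2 × 3.332) = 22.299 / 6.664 = 3.346 m.
Total = 2.361 + 3.346 = 5.707 m.

Total stopping distance ≈ 5.7 m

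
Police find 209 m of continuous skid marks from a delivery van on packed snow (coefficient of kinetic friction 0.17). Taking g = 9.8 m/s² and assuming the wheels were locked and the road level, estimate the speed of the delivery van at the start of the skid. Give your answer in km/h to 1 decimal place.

Deceleration a = μg = 0.17 × 9.8 = 1.666 m/s².
v = √(2a·d) = √(2 × 1.666 × 209) = √696.388 = 26.3892 m/s.
= 26.3892 × 3.6 = 95.001 km/h.

Initial speed ≈ 95.0 km/h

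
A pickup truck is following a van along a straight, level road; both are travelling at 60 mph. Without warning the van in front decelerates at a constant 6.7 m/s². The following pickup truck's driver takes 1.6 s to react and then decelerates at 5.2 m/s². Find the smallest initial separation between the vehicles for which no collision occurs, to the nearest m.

Minimum gap ≈ 58 m

60 mph × 0.44704 = 26.8224 m/s.
Leader travels v²/(2a_L) = 719.441 / 13.400 = 53.690 m before stopping.
Follower covers v·t_r = 26.8224 × 1.6 = 42.916 m while reacting, then v²/(2a_F) = 719.441 / 10.400 = 69.177 m while braking, for a total of 42.916 + 69.177 = 112.093 m.
Since a_F ≤ a_L and the follower starts braking later, the follower is never slower than the leader, so the closest approach is when both have stopped.
Minimum gap = 112.093 − 53.690 = 58.403 m.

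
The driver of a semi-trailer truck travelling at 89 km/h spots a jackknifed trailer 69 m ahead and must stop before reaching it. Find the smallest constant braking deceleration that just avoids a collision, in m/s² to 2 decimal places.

Required deceleration ≈ 4.43 m/s²

89 km/h ÷ 3.6 = 24.7222 m/s.
v² = 2a·d ⇒ a = v²/(2d) = 24.7222² / (2 × 69.000) = 611.187 / 138.000 = 4.4289 m/s².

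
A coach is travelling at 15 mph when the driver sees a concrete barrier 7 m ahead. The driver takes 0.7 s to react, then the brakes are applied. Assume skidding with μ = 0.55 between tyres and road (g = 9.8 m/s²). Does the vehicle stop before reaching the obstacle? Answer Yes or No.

15 mph × 0.44704 = 6.7056 m/s.
a = μg = 0.55 × 9.8 = 5.390 m/s².
Reaction distance = 6.7056 × 0.7 = 4.694 m.
Braking distance = v²/(2a) = 44.965 / 10.780 = 4.171 m.
Total stopping distance = 4.694 + 4.171 = 8.865 m, vs 7 m available — it cannot stop in time and overshoots by 8.865 − 7 = 1.865 m.

No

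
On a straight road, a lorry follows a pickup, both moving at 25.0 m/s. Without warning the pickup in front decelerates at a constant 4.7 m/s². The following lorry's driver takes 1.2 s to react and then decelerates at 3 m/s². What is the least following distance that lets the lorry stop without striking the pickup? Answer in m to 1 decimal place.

Leader travels v²/(2a_L) = 625.000 / 9.400 = 66.489 m before stopping.
Follower covers v·t_r = 25.0000 × 1.2 = 30.000 m while reacting, then v²/(2a_F) = 625.000 / 6.000 = 104.167 m while braking, for a total of 30.000 + 104.167 = 134.167 m.
Since a_F ≤ a_L and the follower starts braking later, the follower is never slower than the leader, so the closest approach is when both have stopped.
Minimum gap = 134.167 − 66.489 = 67.678 m.

Minimum gap ≈ 67.7 m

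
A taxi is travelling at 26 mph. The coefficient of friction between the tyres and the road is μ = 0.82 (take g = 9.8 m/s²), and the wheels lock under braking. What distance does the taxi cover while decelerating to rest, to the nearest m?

Braking distance ≈ 8 m

26 mph × 0.44704 = 11.6230 m/s.
a = μg = 0.82 × 9.8 = 8.036 m/s².
Braking distance = v²/(2a) = 11.6230² / (2 × 8.036) = 135.094 / 16.072 = 8.406 m.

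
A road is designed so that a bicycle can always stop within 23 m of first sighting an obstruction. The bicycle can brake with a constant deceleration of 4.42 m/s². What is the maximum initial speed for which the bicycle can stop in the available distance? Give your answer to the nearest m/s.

v²/(2a) = d ⇒ v = √(2 × 4.420 × 23) = √203.32 = 14.2590 m/s.

Maximum speed ≈ 14 m/s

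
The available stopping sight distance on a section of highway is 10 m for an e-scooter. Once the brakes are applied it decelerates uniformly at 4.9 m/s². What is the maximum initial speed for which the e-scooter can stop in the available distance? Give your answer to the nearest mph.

v²/(2a) = d ⇒ v = √(2 × 4.900 × 10) = √98.00 = 9.8995 m/s.
9.8995 m/s ÷ 0.44704 = 22.145 mph.

Maximum speed ≈ 22 mph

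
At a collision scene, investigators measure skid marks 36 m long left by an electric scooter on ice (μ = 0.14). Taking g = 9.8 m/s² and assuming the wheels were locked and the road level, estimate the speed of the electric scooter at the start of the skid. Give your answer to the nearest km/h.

Deceleration a = μg = 0.14 × 9.8 = 1.372 m/s².
v = √(2a·d) = √(2 × 1.372 × 36) = √98.784 = 9.9390 m/s.
= 9.9390 × 3.6 = 35.780 km/h.

Initial speed ≈ 36 km/h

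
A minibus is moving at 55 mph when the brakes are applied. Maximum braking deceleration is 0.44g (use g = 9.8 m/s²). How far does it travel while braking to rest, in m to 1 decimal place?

Braking distance ≈ 70.1 m

55 mph × 0.44704 = 24.5872 m/s.
a = 0.44 × 9.8 = 4.312 m/s².
Braking distance = v²/(2a) = 24.5872² / (2 × 4.312) = 604.530 / 8.624 = 70.099 m.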